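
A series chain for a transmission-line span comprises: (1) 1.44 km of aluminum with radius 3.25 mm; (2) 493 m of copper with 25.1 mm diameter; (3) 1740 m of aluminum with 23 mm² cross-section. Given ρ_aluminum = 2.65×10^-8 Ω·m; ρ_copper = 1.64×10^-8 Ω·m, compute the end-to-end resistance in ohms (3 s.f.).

Seg 1: A = πr² = π(3.2500e-03 m)² = 3.318e-05 m²
R_1 = (2.65×10^-8)(1440)/(3.318e-05) = 1.15 Ω
Seg 2: A = π(d/2)² = π(1.2550e-02 m)² = 4.948e-04 m²
R_2 = (1.64×10^-8)(493)/(4.948e-04) = 0.01634 Ω
Seg 3: A = 23 mm² = 2.300e-05 m²
R_3 = (2.65×10^-8)(1740)/(2.300e-05) = 2.005 Ω
R_total = R_1 + R_2 + R_3 = 3.17 Ω

3.17 Ω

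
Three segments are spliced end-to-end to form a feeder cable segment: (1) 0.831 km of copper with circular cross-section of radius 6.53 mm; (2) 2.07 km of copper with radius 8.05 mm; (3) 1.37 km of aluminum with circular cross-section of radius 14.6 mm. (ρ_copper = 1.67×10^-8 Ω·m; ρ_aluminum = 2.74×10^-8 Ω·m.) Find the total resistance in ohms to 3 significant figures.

Seg 1: A = πr² = π(6.5300e-03 m)² = 1.340e-04 m²
R_1 = (1.67×10^-8)(831)/(1.340e-04) = 0.1036 Ω
Seg 2: A = πr² = π(8.0500e-03 m)² = 2.036e-04 m²
R_2 = (1.67×10^-8)(2070)/(2.036e-04) = 0.1698 Ω
Seg 3: A = πr² = π(1.4600e-02 m)² = 6.697e-04 m²
R_3 = (2.74×10^-8)(1370)/(6.697e-04) = 0.05606 Ω
R_total = R_1 + R_2 + R_3 = 0.329 Ω

0.329 Ω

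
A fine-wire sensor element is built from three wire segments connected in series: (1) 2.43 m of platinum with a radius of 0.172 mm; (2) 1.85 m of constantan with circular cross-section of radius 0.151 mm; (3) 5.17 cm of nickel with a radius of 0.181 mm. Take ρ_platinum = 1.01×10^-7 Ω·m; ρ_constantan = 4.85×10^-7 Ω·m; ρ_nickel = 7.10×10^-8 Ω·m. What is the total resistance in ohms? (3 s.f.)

Seg 1: A = πr² = π(1.7200e-04 m)² = 9.294e-08 m²
R_1 = (1.01×10^-7)(2.43)/(9.294e-08) = 2.641 Ω
Seg 2: A = πr² = π(1.5100e-04 m)² = 7.163e-08 m²
R_2 = (4.85×10^-7)(1.85)/(7.163e-08) = 12.53 Ω
Seg 3: A = πr² = π(1.8100e-04 m)² = 1.029e-07 m²
R_3 = (7.10×10^-8)(0.0517)/(1.029e-07) = 0.03566 Ω
R_total = R_1 + R_2 + R_3 = 15.2 Ω

15.2 Ω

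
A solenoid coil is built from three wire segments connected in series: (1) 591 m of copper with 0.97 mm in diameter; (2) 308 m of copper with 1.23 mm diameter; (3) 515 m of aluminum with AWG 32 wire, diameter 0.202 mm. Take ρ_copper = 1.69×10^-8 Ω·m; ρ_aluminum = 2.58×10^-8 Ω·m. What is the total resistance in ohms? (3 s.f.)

Seg 1: A = π(d/2)² = π(4.8500e-04 m)² = 7.390e-07 m²
R_1 = (1.69×10^-8)(591)/(7.390e-07) = 13.52 Ω
Seg 2: A = π(d/2)² = π(6.1500e-04 m)² = 1.188e-06 m²
R_2 = (1.69×10^-8)(308)/(1.188e-06) = 4.381 Ω
Seg 3: A = π(0.202/2 mm)² = π(1.0100e-04 m)² = 3.205e-08 m²
R_3 = (2.58×10^-8)(515)/(3.205e-08) = 414.6 Ω
R_total = R_1 + R_2 + R_3 = 433 Ω

433 Ω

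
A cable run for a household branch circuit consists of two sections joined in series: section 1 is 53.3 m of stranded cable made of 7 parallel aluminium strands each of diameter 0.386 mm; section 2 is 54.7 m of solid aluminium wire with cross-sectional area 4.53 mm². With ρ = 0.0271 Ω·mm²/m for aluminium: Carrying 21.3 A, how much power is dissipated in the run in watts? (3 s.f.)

ρ = 0.0271 Ω·mm²/m = 2.71×10^-8 Ω·m
Section 1: A_strand = π(1.9300e-04)² = 1.170e-07 m²; R₁ = ρL/(N·A_s) = (2.71×10^-8)(53.3)/(7×1.170e-07) = 1.763 Ω
Section 2: A = 4.53 mm² = 4.530e-06 m²
R₂ = (2.71×10^-8)(54.7)/(4.530e-06) = 0.3272 Ω
R = R₁ + R₂ = 2.091 Ω
P = I²R = (21.3)² × 2.091 = 948 W

948 W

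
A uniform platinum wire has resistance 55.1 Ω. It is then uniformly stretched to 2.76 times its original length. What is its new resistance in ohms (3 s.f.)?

Volume constant ⇒ A' = A/k with k = 2.76. R' = ρ(kL)/(A/k) = k²R.
R' = 7.618 × 55.1 = 420 Ω

420 Ω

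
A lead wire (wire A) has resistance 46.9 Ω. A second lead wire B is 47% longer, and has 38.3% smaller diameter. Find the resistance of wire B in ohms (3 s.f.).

R ∝ L/d², so R_B/R_A = (1 + 47/100) × (1 − 38.3/100)⁻²
= 1.47 × 2.627 = 3.861
R_B = 3.861 × 46.9 = 181 Ω

181 Ω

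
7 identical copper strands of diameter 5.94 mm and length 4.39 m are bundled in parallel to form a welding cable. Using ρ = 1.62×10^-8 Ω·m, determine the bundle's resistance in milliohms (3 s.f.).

0.367 mΩ

A_strand = π(2.9700e-03 m)² = 2.771e-05 m²
R_strand = ρL/A = (1.62×10^-8)(4.39)/(2.771e-05) = 0.002566 Ω
R_total = R_strand/N = 0.002566/7 = 0.367 mΩ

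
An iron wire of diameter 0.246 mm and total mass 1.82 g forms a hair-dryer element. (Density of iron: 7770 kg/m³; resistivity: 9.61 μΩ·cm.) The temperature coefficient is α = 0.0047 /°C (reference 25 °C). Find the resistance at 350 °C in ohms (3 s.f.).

ρ = 9.61 μΩ·cm = 9.61×10^-8 Ω·m
A = π(d/2)² = π(1.2300e-04 m)² = 4.7529e-08 m²
L = m/(density·A) = 0.00182/(7770×4.7529e-08) = 4.928 m
R = ρL/A = (9.61×10^-8)(4.928)/(4.7529e-08) = 9.964 Ω
R(350 °C) = 9.964 × (1 + 0.0047×325) = 25.2 Ω

25.2 Ω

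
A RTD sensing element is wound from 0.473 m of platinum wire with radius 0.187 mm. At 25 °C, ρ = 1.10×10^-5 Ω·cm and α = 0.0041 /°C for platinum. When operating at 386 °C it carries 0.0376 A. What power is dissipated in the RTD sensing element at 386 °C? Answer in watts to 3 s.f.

0.00166 W

ρ = 1.10×10^-5 Ω·cm = 1.10×10^-7 Ω·m
A = πr² = π(1.8700e-04 m)² = 1.099e-07 m²
R₍25₎ = ρL/A = (1.10×10^-7)(0.473)/(1.099e-07) = 0.4736 Ω
R₍386₎ = R₍25₎(1 + αΔT) = 0.4736 × (1 + 0.0041×361) = 1.175 Ω
P = I²R = (0.0376)² × 1.175 = 0.00166 W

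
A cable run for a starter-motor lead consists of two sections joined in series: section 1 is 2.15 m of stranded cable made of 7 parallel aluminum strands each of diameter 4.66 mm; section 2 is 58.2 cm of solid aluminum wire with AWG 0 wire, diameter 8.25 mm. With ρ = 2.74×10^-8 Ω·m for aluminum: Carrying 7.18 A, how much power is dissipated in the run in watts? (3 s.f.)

0.0408 W

Section 1: A_strand = π(2.3300e-03)² = 1.706e-05 m²; R₁ = ρL/(N·A_s) = (2.74×10^-8)(2.15)/(7×1.706e-05) = 4.934×10^-4 Ω
Section 2: A = π(8.25/2 mm)² = π(4.1250e-03 m)² = 5.346e-05 m²
R₂ = (2.74×10^-8)(0.582)/(5.346e-05) = 2.983×10^-4 Ω
R = R₁ + R₂ = 7.917×10^-4 Ω
P = I²R = (7.18)² × 7.917×10^-4 = 0.0408 W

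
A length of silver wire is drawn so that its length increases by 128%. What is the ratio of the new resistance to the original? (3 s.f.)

k = 1 + 128/100 = 2.28; volume constant ⇒ A' = A/k, so R' = k²R.
Factor = 5.20

5.20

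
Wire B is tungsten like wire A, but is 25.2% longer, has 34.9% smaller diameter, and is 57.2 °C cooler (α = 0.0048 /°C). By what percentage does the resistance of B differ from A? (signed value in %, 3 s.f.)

R ∝ ρL/d² with ρ ∝ (1+αΔT), so R_B/R_A = (1 + 25.2/100) × (1 − 34.9/100)⁻² × (1 − 0.0048×57.2)
= 1.252 × 2.36 × 0.7254 = 2.143
(R_B − R_A)/R_A = 2.143 − 1 = 114%

114%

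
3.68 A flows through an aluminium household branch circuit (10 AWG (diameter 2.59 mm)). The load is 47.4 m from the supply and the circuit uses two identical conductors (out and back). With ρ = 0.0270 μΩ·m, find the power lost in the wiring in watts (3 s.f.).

ρ = 0.0270 μΩ·m = 2.70×10^-8 Ω·m
A = π(2.59/2 mm)² = π(1.2950e-03 m)² = 5.269e-06 m²
Total conductor length (both ways) L = 2 × 47.4 = 94.8 m
R = ρL/A = (2.70×10^-8)(94.8)/(5.269e-06) = 0.4858 Ω
P = I²R = (3.68)² × 0.4858 = 6.58 W

6.58 W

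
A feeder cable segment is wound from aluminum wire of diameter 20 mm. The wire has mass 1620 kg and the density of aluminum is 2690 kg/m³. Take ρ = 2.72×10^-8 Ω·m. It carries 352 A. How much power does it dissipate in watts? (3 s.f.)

20600 W

A = π(d/2)² = π(1.0000e-02 m)² = 3.1416e-04 m²
L = m/(density·A) = 1620/(2690×3.1416e-04) = 1917 m
R = ρL/A = (2.72×10^-8)(1917)/(3.1416e-04) = 0.166 Ω
P = I²R = (352)² × 0.166 = 20600 W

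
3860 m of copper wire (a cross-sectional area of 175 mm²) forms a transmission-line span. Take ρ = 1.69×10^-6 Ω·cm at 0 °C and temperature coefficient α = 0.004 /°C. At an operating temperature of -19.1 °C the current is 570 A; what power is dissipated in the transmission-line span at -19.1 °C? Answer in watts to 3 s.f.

1.12×10^5 W

ρ = 1.69×10^-6 Ω·cm = 1.69×10^-8 Ω·m
A = 175 mm² = 1.750e-04 m²
R₍0₎ = ρL/A = (1.69×10^-8)(3860)/(1.750e-04) = 0.3728 Ω
R₍-19.1₎ = R₍0₎(1 + αΔT) = 0.3728 × (1 + 0.004×-19.1) = 0.3443 Ω
P = I²R = (570)² × 0.3443 = 1.12×10^5 W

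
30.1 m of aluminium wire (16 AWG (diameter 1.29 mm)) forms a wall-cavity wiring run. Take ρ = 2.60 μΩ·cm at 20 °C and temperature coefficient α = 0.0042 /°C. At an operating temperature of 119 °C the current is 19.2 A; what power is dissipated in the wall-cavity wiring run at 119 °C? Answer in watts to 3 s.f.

ρ = 2.60 μΩ·cm = 2.60×10^-8 Ω·m
A = π(1.29/2 mm)² = π(6.4500e-04 m)² = 1.307e-06 m²
R₍20₎ = ρL/A = (2.60×10^-8)(30.1)/(1.307e-06) = 0.5988 Ω
R₍119₎ = R₍20₎(1 + αΔT) = 0.5988 × (1 + 0.0042×99) = 0.8478 Ω
P = I²R = (19.2)² × 0.8478 = 313 W

313 W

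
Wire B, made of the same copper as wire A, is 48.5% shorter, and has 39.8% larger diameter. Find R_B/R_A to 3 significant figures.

R ∝ L/d², so R_B/R_A = (1 − 48.5/100) × (1 + 39.8/100)⁻²
= 0.515 × 0.5117 = 0.264

0.264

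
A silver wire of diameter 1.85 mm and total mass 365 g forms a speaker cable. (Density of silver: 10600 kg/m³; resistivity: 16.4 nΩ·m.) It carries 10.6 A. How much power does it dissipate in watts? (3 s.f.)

ρ = 16.4 nΩ·m = 1.64×10^-8 Ω·m
A = π(d/2)² = π(9.2500e-04 m)² = 2.6880e-06 m²
L = m/(density·A) = 0.365/(10600×2.6880e-06) = 12.81 m
R = ρL/A = (1.64×10^-8)(12.81)/(2.6880e-06) = 0.07816 Ω
P = I²R = (10.6)² × 0.07816 = 8.78 W

8.78 W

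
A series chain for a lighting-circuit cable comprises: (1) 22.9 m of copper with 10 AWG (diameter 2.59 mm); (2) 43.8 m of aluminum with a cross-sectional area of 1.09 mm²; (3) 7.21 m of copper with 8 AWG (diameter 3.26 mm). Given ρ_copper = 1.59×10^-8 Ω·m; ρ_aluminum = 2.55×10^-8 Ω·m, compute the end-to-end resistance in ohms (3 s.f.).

Seg 1: A = π(2.59/2 mm)² = π(1.2950e-03 m)² = 5.269e-06 m²
R_1 = (1.59×10^-8)(22.9)/(5.269e-06) = 0.06911 Ω
Seg 2: A = 1.09 mm² = 1.090e-06 m²
R_2 = (2.55×10^-8)(43.8)/(1.090e-06) = 1.025 Ω
Seg 3: A = π(3.26/2 mm)² = π(1.6300e-03 m)² = 8.347e-06 m²
R_3 = (1.59×10^-8)(7.21)/(8.347e-06) = 0.01373 Ω
R_total = R_1 + R_2 + R_3 = 1.11 Ω

1.11 Ω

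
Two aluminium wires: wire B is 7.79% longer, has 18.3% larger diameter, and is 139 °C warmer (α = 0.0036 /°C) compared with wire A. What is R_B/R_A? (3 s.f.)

1.16

R ∝ ρL/d² with ρ ∝ (1+αΔT), so R_B/R_A = (1 + 7.79/100) × (1 + 18.3/100)⁻² × (1 + 0.0036×139)
= 1.078 × 0.7146 × 1.5 = 1.16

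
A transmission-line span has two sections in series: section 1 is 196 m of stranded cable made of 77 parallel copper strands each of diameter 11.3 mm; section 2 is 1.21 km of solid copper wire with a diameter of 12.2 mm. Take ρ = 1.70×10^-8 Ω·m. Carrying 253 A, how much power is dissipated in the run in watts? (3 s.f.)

Section 1: A_strand = π(5.6500e-03)² = 1.003e-04 m²; R₁ = ρL/(N·A_s) = (1.70×10^-8)(196)/(77×1.003e-04) = 4.315×10^-4 Ω
Section 2: A = π(d/2)² = π(6.1000e-03 m)² = 1.169e-04 m²
R₂ = (1.70×10^-8)(1210)/(1.169e-04) = 0.176 Ω
R = R₁ + R₂ = 0.1764 Ω
P = I²R = (253)² × 0.1764 = 11300 W

11300 W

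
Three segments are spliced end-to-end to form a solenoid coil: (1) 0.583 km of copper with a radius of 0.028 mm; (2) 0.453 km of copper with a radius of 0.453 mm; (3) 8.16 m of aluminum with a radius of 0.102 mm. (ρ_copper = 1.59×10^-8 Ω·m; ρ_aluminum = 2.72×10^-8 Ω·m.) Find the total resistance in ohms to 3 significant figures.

Seg 1: A = πr² = π(2.8000e-05 m)² = 2.463e-09 m²
R_1 = (1.59×10^-8)(583)/(2.463e-09) = 3764 Ω
Seg 2: A = πr² = π(4.5300e-04 m)² = 6.447e-07 m²
R_2 = (1.59×10^-8)(453)/(6.447e-07) = 11.17 Ω
Seg 3: A = πr² = π(1.0200e-04 m)² = 3.269e-08 m²
R_3 = (2.72×10^-8)(8.16)/(3.269e-08) = 6.791 Ω
R_total = R_1 + R_2 + R_3 = 3780 Ω

3780 Ω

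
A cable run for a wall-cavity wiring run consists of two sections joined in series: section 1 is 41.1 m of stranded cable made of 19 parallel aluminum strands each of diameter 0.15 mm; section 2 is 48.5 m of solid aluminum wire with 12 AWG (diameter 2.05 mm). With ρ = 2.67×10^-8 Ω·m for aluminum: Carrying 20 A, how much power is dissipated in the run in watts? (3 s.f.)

1460 W

Section 1: A_strand = π(7.5000e-05)² = 1.767e-08 m²; R₁ = ρL/(N·A_s) = (2.67×10^-8)(41.1)/(19×1.767e-08) = 3.268 Ω
Section 2: A = π(2.05/2 mm)² = π(1.0250e-03 m)² = 3.301e-06 m²
R₂ = (2.67×10^-8)(48.5)/(3.301e-06) = 0.3923 Ω
R = R₁ + R₂ = 3.661 Ω
P = I²R = (20)² × 3.661 = 1460 W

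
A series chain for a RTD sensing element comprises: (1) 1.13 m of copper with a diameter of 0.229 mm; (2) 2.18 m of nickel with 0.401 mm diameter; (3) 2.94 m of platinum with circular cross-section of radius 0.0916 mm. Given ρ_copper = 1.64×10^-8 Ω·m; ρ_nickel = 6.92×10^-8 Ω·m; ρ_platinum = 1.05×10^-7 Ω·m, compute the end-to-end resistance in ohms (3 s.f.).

Seg 1: A = π(d/2)² = π(1.1450e-04 m)² = 4.119e-08 m²
R_1 = (1.64×10^-8)(1.13)/(4.119e-08) = 0.4499 Ω
Seg 2: A = π(d/2)² = π(2.0050e-04 m)² = 1.263e-07 m²
R_2 = (6.92×10^-8)(2.18)/(1.263e-07) = 1.194 Ω
Seg 3: A = πr² = π(9.1600e-05 m)² = 2.636e-08 m²
R_3 = (1.05×10^-7)(2.94)/(2.636e-08) = 11.71 Ω
R_total = R_1 + R_2 + R_3 = 13.4 Ω

13.4 Ω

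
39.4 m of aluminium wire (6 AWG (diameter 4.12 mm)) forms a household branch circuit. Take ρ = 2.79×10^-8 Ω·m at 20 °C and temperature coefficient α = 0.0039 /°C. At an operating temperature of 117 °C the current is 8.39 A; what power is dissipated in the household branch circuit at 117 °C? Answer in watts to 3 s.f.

8.00 W

A = π(4.12/2 mm)² = π(2.0600e-03 m)² = 1.333e-05 m²
R₍20₎ = ρL/A = (2.79×10^-8)(39.4)/(1.333e-05) = 0.08245 Ω
R₍117₎ = R₍20₎(1 + αΔT) = 0.08245 × (1 + 0.0039×97) = 0.1136 Ω
P = I²R = (8.39)² × 0.1136 = 8.00 W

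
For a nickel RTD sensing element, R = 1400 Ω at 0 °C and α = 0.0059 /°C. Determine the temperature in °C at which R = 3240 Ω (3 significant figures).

223 °C

R = R₀(1 + α(T − T₀)) ⇒ T = T₀ + (R/R₀ − 1)/α
T = 0 + (3240/1400 − 1)/0.0059 = 0 + (1.314)/0.0059 = 223 °C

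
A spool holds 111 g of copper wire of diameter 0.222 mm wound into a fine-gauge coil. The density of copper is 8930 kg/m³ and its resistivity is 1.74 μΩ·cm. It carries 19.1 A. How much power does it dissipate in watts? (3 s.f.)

52700 W

ρ = 1.74 μΩ·cm = 1.74×10^-8 Ω·m
A = π(d/2)² = π(1.1100e-04 m)² = 3.8708e-08 m²
L = m/(density·A) = 0.111/(8930×3.8708e-08) = 321.1 m
R = ρL/A = (1.74×10^-8)(321.1)/(3.8708e-08) = 144.4 Ω
P = I²R = (19.1)² × 144.4 = 52700 W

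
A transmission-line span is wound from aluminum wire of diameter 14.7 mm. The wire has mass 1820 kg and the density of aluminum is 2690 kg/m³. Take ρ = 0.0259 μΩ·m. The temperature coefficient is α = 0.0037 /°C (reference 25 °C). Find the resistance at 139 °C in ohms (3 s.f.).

0.865 Ω

ρ = 0.0259 μΩ·m = 2.59×10^-8 Ω·m
A = π(d/2)² = π(7.3500e-03 m)² = 1.6972e-04 m²
L = m/(density·A) = 1820/(2690×1.6972e-04) = 3987 m
R = ρL/A = (2.59×10^-8)(3987)/(1.6972e-04) = 0.6084 Ω
R(139 °C) = 0.6084 × (1 + 0.0037×114) = 0.865 Ω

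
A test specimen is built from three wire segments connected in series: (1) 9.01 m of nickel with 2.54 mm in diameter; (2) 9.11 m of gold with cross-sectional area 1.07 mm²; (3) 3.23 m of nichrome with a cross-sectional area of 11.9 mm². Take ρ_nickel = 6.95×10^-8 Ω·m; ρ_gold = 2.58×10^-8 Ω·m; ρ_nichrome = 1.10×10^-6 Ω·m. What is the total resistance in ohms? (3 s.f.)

Seg 1: A = π(d/2)² = π(1.2700e-03 m)² = 5.067e-06 m²
R_1 = (6.95×10^-8)(9.01)/(5.067e-06) = 0.1236 Ω
Seg 2: A = 1.07 mm² = 1.070e-06 m²
R_2 = (2.58×10^-8)(9.11)/(1.070e-06) = 0.2197 Ω
Seg 3: A = 11.9 mm² = 1.190e-05 m²
R_3 = (1.10×10^-6)(3.23)/(1.190e-05) = 0.2986 Ω
R_total = R_1 + R_2 + R_3 = 0.642 Ω

0.642 Ω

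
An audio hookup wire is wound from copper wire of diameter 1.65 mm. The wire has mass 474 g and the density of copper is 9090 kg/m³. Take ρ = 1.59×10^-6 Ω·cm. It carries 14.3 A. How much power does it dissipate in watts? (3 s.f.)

ρ = 1.59×10^-6 Ω·cm = 1.59×10^-8 Ω·m
A = π(d/2)² = π(8.2500e-04 m)² = 2.1382e-06 m²
L = m/(density·A) = 0.474/(9090×2.1382e-06) = 24.39 m
R = ρL/A = (1.59×10^-8)(24.39)/(2.1382e-06) = 0.1813 Ω
P = I²R = (14.3)² × 0.1813 = 37.1 W

37.1 W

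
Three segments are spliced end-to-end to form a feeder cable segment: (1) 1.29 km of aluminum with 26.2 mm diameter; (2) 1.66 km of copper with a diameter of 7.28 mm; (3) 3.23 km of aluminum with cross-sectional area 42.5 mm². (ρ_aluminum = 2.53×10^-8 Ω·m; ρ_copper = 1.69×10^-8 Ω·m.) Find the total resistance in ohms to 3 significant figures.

Seg 1: A = π(d/2)² = π(1.3100e-02 m)² = 5.391e-04 m²
R_1 = (2.53×10^-8)(1290)/(5.391e-04) = 0.06054 Ω
Seg 2: A = π(d/2)² = π(3.6400e-03 m)² = 4.162e-05 m²
R_2 = (1.69×10^-8)(1660)/(4.162e-05) = 0.674 Ω
Seg 3: A = 42.5 mm² = 4.250e-05 m²
R_3 = (2.53×10^-8)(3230)/(4.250e-05) = 1.923 Ω
R_total = R_1 + R_2 + R_3 = 2.66 Ω

2.66 Ω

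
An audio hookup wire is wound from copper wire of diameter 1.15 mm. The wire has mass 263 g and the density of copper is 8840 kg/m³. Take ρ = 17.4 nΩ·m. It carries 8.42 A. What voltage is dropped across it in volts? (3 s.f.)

ρ = 17.4 nΩ·m = 1.74×10^-8 Ω·m
A = π(d/2)² = π(5.7500e-04 m)² = 1.0387e-06 m²
L = m/(density·A) = 0.263/(8840×1.0387e-06) = 28.64 m
R = ρL/A = (1.74×10^-8)(28.64)/(1.0387e-06) = 0.4798 Ω
V = IR = 8.42 × 0.4798 = 4.04 V

4.04 V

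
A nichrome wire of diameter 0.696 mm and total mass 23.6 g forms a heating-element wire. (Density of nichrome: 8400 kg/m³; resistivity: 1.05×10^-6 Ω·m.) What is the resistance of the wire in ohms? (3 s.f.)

A = π(d/2)² = π(3.4800e-04 m)² = 3.8046e-07 m²
L = m/(density·A) = 0.0236/(8400×3.8046e-07) = 7.385 m
R = ρL/A = (1.05×10^-6)(7.385)/(3.8046e-07) = 20.4 Ω

20.4 Ω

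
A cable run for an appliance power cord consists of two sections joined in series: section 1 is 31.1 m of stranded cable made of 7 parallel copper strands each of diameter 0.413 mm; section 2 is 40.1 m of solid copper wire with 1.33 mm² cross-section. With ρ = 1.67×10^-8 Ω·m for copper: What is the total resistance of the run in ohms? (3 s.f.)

Section 1: A_strand = π(2.0650e-04)² = 1.340e-07 m²; R₁ = ρL/(N·A_s) = (1.67×10^-8)(31.1)/(7×1.340e-07) = 0.5538 Ω
Section 2: A = 1.33 mm² = 1.330e-06 m²
R₂ = (1.67×10^-8)(40.1)/(1.330e-06) = 0.5035 Ω
R = R₁ + R₂ = 1.06 Ω

1.06 Ω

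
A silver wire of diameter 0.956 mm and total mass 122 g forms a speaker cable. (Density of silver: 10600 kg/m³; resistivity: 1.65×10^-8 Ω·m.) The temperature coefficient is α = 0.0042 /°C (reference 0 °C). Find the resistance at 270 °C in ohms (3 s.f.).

A = π(d/2)² = π(4.7800e-04 m)² = 7.1780e-07 m²
L = m/(density·A) = 0.122/(10600×7.1780e-07) = 16.03 m
R = ρL/A = (1.65×10^-8)(16.03)/(7.1780e-07) = 0.3686 Ω
R(270 °C) = 0.3686 × (1 + 0.0042×270) = 0.787 Ω

0.787 Ω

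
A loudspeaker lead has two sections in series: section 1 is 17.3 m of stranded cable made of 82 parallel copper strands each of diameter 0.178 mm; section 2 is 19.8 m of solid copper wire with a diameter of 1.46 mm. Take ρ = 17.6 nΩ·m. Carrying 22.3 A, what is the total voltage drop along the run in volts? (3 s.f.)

ρ = 17.6 nΩ·m = 1.76×10^-8 Ω·m
Section 1: A_strand = π(8.9000e-05)² = 2.488e-08 m²; R₁ = ρL/(N·A_s) = (1.76×10^-8)(17.3)/(82×2.488e-08) = 0.1492 Ω
Section 2: A = π(d/2)² = π(7.3000e-04 m)² = 1.674e-06 m²
R₂ = (1.76×10^-8)(19.8)/(1.674e-06) = 0.2082 Ω
R = R₁ + R₂ = 0.3574 Ω
V = IR = 22.3 × 0.3574 = 7.97 V

7.97 V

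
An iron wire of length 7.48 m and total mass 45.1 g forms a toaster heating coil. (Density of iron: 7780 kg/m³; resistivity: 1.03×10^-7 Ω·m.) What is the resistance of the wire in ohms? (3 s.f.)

0.994 Ω

A = m/(density·L) = 0.0451/(7780×7.48) = 7.7499e-07 m²
R = ρL/A = (1.03×10^-7)(7.48)/(7.7499e-07) = 0.994 Ω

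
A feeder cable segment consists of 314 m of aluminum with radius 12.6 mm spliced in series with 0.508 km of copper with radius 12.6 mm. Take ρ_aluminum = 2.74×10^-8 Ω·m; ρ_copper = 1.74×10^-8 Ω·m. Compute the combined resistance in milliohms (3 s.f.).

35.0 mΩ

Segment 1: A = πr² = π(1.2600e-02 m)² = 4.988e-04 m²
R₁ = ρL/A = (2.74×10^-8)(314)/(4.988e-04) = 0.01725 Ω
R₂ = (1.74×10^-8)(508)/(4.988e-04) = 0.01772 Ω
R = R₁ + R₂ = 35.0 mΩ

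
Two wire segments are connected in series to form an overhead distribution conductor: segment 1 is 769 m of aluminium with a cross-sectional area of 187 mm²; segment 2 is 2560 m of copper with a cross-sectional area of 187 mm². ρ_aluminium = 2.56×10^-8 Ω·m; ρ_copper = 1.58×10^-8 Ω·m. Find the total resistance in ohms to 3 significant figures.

0.322 Ω

Segment 1: A = 187 mm² = 1.870e-04 m²
R₁ = ρL/A = (2.56×10^-8)(769)/(1.870e-04) = 0.1053 Ω
R₂ = (1.58×10^-8)(2560)/(1.870e-04) = 0.2163 Ω
R = R₁ + R₂ = 0.322 Ω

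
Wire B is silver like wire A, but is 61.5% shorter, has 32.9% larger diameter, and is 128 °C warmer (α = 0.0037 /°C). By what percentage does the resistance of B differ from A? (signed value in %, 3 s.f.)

R ∝ ρL/d² with ρ ∝ (1+αΔT), so R_B/R_A = (1 − 61.5/100) × (1 + 32.9/100)⁻² × (1 + 0.0037×128)
= 0.385 × 0.5662 × 1.474 = 0.3212
(R_B − R_A)/R_A = 0.3212 − 1 = -67.9%

-67.9%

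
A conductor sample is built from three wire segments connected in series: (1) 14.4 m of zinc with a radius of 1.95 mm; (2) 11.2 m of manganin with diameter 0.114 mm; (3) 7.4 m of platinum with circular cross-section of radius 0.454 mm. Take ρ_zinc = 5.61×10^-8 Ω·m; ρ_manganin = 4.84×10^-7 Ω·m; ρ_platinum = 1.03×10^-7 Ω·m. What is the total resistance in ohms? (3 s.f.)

Seg 1: A = πr² = π(1.9500e-03 m)² = 1.195e-05 m²
R_1 = (5.61×10^-8)(14.4)/(1.195e-05) = 0.06762 Ω
Seg 2: A = π(d/2)² = π(5.7000e-05 m)² = 1.021e-08 m²
R_2 = (4.84×10^-7)(11.2)/(1.021e-08) = 531.1 Ω
Seg 3: A = πr² = π(4.5400e-04 m)² = 6.475e-07 m²
R_3 = (1.03×10^-7)(7.4)/(6.475e-07) = 1.177 Ω
R_total = R_1 + R_2 + R_3 = 532 Ω

532 Ω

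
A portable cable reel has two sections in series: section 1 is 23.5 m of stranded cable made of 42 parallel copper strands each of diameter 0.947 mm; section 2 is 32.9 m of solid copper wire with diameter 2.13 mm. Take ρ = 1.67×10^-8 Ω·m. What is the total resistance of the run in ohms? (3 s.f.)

0.167 Ω

Section 1: A_strand = π(4.7350e-04)² = 7.044e-07 m²; R₁ = ρL/(N·A_s) = (1.67×10^-8)(23.5)/(42×7.044e-07) = 0.01327 Ω
Section 2: A = π(d/2)² = π(1.0650e-03 m)² = 3.563e-06 m²
R₂ = (1.67×10^-8)(32.9)/(3.563e-06) = 0.1542 Ω
R = R₁ + R₂ = 0.167 Ω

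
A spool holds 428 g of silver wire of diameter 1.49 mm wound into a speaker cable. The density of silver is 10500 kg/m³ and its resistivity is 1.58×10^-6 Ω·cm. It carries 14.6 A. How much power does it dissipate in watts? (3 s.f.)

ρ = 1.58×10^-6 Ω·cm = 1.58×10^-8 Ω·m
A = π(d/2)² = π(7.4500e-04 m)² = 1.7437e-06 m²
L = m/(density·A) = 0.428/(10500×1.7437e-06) = 23.38 m
R = ρL/A = (1.58×10^-8)(23.38)/(1.7437e-06) = 0.2118 Ω
P = I²R = (14.6)² × 0.2118 = 45.2 W

45.2 W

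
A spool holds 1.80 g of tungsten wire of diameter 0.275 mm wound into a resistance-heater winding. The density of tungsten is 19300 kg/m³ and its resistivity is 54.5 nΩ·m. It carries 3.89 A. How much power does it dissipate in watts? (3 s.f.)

21.8 W

ρ = 54.5 nΩ·m = 5.45×10^-8 Ω·m
A = π(d/2)² = π(1.3750e-04 m)² = 5.9396e-08 m²
L = m/(density·A) = 0.0018/(19300×5.9396e-08) = 1.57 m
R = ρL/A = (5.45×10^-8)(1.57)/(5.9396e-08) = 1.441 Ω
P = I²R = (3.89)² × 1.441 = 21.8 W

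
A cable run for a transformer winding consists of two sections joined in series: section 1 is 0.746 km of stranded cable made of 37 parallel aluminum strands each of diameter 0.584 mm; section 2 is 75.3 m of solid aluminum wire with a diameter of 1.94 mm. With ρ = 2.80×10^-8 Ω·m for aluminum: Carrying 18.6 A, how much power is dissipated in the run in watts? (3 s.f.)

976 W

Section 1: A_strand = π(2.9200e-04)² = 2.679e-07 m²; R₁ = ρL/(N·A_s) = (2.80×10^-8)(746)/(37×2.679e-07) = 2.108 Ω
Section 2: A = π(d/2)² = π(9.7000e-04 m)² = 2.956e-06 m²
R₂ = (2.80×10^-8)(75.3)/(2.956e-06) = 0.7133 Ω
R = R₁ + R₂ = 2.821 Ω
P = I²R = (18.6)² × 2.821 = 976 W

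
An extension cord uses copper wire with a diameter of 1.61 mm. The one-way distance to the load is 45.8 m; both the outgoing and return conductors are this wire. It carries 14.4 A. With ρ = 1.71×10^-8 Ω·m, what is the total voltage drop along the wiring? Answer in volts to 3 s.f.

11.1 V

A = π(d/2)² = π(8.0500e-04 m)² = 2.036e-06 m²
Total conductor length (both ways) L = 2 × 45.8 = 91.6 m
R = ρL/A = (1.71×10^-8)(91.6)/(2.036e-06) = 0.7694 Ω
V = IR = 14.4 × 0.7694 = 11.1 V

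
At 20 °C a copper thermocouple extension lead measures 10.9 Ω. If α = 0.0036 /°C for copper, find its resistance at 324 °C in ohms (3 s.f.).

ΔT = 324 − 20 = 304 °C
R = R₀(1 + αΔT) = 10.9 × (1 + 0.0036×304) = 10.9 × 2.094 = 22.8 Ω

22.8 Ω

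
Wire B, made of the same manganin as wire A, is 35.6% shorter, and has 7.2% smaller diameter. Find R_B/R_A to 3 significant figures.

0.748

R ∝ L/d², so R_B/R_A = (1 − 35.6/100) × (1 − 7.2/100)⁻²
= 0.644 × 1.161 = 0.748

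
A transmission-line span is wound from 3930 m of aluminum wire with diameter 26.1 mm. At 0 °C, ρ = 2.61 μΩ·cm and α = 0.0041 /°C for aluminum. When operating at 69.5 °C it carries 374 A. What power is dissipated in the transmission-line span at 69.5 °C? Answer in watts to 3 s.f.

34500 W

ρ = 2.61 μΩ·cm = 2.61×10^-8 Ω·m
A = π(d/2)² = π(1.3050e-02 m)² = 5.350e-04 m²
R₍0₎ = ρL/A = (2.61×10^-8)(3930)/(5.350e-04) = 0.1917 Ω
R₍69.5₎ = R₍0₎(1 + αΔT) = 0.1917 × (1 + 0.0041×69.5) = 0.2463 Ω
P = I²R = (374)² × 0.2463 = 34500 W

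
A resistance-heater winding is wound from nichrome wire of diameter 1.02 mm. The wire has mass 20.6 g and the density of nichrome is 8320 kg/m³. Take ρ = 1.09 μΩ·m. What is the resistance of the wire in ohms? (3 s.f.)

4.04 Ω

ρ = 1.09 μΩ·m = 1.09×10^-6 Ω·m
A = π(d/2)² = π(5.1000e-04 m)² = 8.1713e-07 m²
L = m/(density·A) = 0.0206/(8320×8.1713e-07) = 3.03 m
R = ρL/A = (1.09×10^-6)(3.03)/(8.1713e-07) = 4.04 Ω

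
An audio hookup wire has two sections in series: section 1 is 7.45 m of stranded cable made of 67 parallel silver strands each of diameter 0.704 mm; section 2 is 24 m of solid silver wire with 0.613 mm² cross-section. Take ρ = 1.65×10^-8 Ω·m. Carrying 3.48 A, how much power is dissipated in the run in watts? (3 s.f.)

7.88 W

Section 1: A_strand = π(3.5200e-04)² = 3.893e-07 m²; R₁ = ρL/(N·A_s) = (1.65×10^-8)(7.45)/(67×3.893e-07) = 0.004713 Ω
Section 2: A = 0.613 mm² = 6.130e-07 m²
R₂ = (1.65×10^-8)(24)/(6.130e-07) = 0.646 Ω
R = R₁ + R₂ = 0.6507 Ω
P = I²R = (3.48)² × 0.6507 = 7.88 W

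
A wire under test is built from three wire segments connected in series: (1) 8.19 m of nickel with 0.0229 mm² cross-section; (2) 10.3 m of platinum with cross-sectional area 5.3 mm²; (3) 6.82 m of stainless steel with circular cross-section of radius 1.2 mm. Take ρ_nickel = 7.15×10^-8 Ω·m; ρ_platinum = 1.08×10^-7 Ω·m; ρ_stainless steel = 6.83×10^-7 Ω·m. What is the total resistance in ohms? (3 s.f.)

26.8 Ω

Seg 1: A = 0.0229 mm² = 2.290e-08 m²
R_1 = (7.15×10^-8)(8.19)/(2.290e-08) = 25.57 Ω
Seg 2: A = 5.3 mm² = 5.300e-06 m²
R_2 = (1.08×10^-7)(10.3)/(5.300e-06) = 0.2099 Ω
Seg 3: A = πr² = π(1.2000e-03 m)² = 4.524e-06 m²
R_3 = (6.83×10^-7)(6.82)/(4.524e-06) = 1.03 Ω
R_total = R_1 + R_2 + R_3 = 26.8 Ω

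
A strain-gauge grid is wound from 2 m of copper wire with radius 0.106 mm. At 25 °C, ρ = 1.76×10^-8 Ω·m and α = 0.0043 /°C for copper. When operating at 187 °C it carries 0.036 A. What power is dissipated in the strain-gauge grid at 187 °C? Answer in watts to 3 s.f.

0.00219 W

A = πr² = π(1.0600e-04 m)² = 3.530e-08 m²
R₍25₎ = ρL/A = (1.76×10^-8)(2)/(3.530e-08) = 0.9972 Ω
R₍187₎ = R₍25₎(1 + αΔT) = 0.9972 × (1 + 0.0043×162) = 1.692 Ω
P = I²R = (0.036)² × 1.692 = 0.00219 W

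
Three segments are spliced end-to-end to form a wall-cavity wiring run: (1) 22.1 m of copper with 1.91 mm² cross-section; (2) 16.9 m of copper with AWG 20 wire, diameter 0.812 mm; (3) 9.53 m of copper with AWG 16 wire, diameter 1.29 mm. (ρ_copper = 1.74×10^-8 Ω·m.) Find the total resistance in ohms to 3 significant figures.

0.896 Ω

Seg 1: A = 1.91 mm² = 1.910e-06 m²
R_1 = (1.74×10^-8)(22.1)/(1.910e-06) = 0.2013 Ω
Seg 2: A = π(0.812/2 mm)² = π(4.0600e-04 m)² = 5.178e-07 m²
R_2 = (1.74×10^-8)(16.9)/(5.178e-07) = 0.5679 Ω
Seg 3: A = π(1.29/2 mm)² = π(6.4500e-04 m)² = 1.307e-06 m²
R_3 = (1.74×10^-8)(9.53)/(1.307e-06) = 0.1269 Ω
R_total = R_1 + R_2 + R_3 = 0.896 Ω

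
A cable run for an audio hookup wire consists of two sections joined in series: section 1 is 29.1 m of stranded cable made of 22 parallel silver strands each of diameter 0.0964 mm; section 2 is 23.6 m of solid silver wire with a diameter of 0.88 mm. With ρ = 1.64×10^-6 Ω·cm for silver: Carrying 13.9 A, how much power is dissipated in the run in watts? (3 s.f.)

ρ = 1.64×10^-6 Ω·cm = 1.64×10^-8 Ω·m
Section 1: A_strand = π(4.8200e-05)² = 7.299e-09 m²; R₁ = ρL/(N·A_s) = (1.64×10^-8)(29.1)/(22×7.299e-09) = 2.972 Ω
Section 2: A = π(d/2)² = π(4.4000e-04 m)² = 6.082e-07 m²
R₂ = (1.64×10^-8)(23.6)/(6.082e-07) = 0.6364 Ω
R = R₁ + R₂ = 3.609 Ω
P = I²R = (13.9)² × 3.609 = 697 W

697 W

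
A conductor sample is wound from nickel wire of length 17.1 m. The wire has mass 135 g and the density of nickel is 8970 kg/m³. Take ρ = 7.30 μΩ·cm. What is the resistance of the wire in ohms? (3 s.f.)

1.42 Ω

ρ = 7.30 μΩ·cm = 7.30×10^-8 Ω·m
A = m/(density·L) = 0.135/(8970×17.1) = 8.8013e-07 m²
R = ρL/A = (7.30×10^-8)(17.1)/(8.8013e-07) = 1.42 Ω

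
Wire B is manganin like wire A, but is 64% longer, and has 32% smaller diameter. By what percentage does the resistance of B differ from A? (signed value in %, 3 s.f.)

255%

R ∝ L/d², so R_B/R_A = (1 + 64/100) × (1 − 32/100)⁻²
= 1.64 × 2.163 = 3.547
(R_B − R_A)/R_A = 3.547 − 1 = 255%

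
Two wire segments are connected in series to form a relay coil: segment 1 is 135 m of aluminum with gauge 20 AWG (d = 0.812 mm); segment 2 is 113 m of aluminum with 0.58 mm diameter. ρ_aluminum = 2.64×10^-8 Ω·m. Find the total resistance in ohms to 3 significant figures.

18.2 Ω

Segment 1: A = π(0.812/2 mm)² = π(4.0600e-04 m)² = 5.178e-07 m²
R₁ = ρL/A = (2.64×10^-8)(135)/(5.178e-07) = 6.882 Ω
Segment 2: A = π(d/2)² = π(2.9000e-04 m)² = 2.642e-07 m²
R₂ = (2.64×10^-8)(113)/(2.642e-07) = 11.29 Ω
R = R₁ + R₂ = 18.2 Ω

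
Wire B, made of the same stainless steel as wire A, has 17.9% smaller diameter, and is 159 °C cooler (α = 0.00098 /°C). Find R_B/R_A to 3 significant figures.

R ∝ ρL/d² with ρ ∝ (1+αΔT), so R_B/R_A = (1 − 17.9/100)⁻² × (1 − 0.00098×159)
= 1.484 × 0.8442 = 1.25

1.25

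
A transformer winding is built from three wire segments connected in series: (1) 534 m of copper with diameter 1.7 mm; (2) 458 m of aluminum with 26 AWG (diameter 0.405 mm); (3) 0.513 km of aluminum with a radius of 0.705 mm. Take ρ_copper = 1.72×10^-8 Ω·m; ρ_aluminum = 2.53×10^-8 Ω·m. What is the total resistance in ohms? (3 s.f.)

102 Ω

Seg 1: A = π(d/2)² = π(8.5000e-04 m)² = 2.270e-06 m²
R_1 = (1.72×10^-8)(534)/(2.270e-06) = 4.047 Ω
Seg 2: A = π(0.405/2 mm)² = π(2.0250e-04 m)² = 1.288e-07 m²
R_2 = (2.53×10^-8)(458)/(1.288e-07) = 89.95 Ω
Seg 3: A = πr² = π(7.0500e-04 m)² = 1.561e-06 m²
R_3 = (2.53×10^-8)(513)/(1.561e-06) = 8.312 Ω
R_total = R_1 + R_2 + R_3 = 102 Ω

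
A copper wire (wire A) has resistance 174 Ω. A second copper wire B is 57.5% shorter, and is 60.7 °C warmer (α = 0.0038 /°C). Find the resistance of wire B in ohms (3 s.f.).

91.0 Ω

R ∝ ρL/d² with ρ ∝ (1+αΔT), so R_B/R_A = (1 − 57.5/100) × (1 + 0.0038×60.7)
= 0.425 × 1.231 = 0.523
R_B = 0.523 × 174 = 91.0 Ω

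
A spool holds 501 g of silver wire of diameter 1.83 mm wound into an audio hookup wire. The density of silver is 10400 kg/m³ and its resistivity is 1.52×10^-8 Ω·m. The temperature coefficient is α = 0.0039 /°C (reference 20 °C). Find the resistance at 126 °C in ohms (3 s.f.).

A = π(d/2)² = π(9.1500e-04 m)² = 2.6302e-06 m²
L = m/(density·A) = 0.501/(10400×2.6302e-06) = 18.32 m
R = ρL/A = (1.52×10^-8)(18.32)/(2.6302e-06) = 0.1058 Ω
R(126 °C) = 0.1058 × (1 + 0.0039×106) = 0.150 Ω

0.150 Ω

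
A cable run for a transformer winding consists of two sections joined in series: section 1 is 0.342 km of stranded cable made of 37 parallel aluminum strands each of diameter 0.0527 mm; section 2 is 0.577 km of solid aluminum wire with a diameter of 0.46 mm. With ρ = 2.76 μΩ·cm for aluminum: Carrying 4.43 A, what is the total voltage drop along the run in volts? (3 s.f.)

943 V

ρ = 2.76 μΩ·cm = 2.76×10^-8 Ω·m
Section 1: A_strand = π(2.6350e-05)² = 2.181e-09 m²; R₁ = ρL/(N·A_s) = (2.76×10^-8)(342)/(37×2.181e-09) = 117 Ω
Section 2: A = π(d/2)² = π(2.3000e-04 m)² = 1.662e-07 m²
R₂ = (2.76×10^-8)(577)/(1.662e-07) = 95.83 Ω
R = R₁ + R₂ = 212.8 Ω
V = IR = 4.43 × 212.8 = 943 V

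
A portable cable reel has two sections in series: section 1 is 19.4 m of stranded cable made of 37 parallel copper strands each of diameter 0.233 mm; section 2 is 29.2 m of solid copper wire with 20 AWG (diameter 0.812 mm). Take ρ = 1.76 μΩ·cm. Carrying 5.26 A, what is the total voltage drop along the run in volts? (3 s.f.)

6.36 V

ρ = 1.76 μΩ·cm = 1.76×10^-8 Ω·m
Section 1: A_strand = π(1.1650e-04)² = 4.264e-08 m²; R₁ = ρL/(N·A_s) = (1.76×10^-8)(19.4)/(37×4.264e-08) = 0.2164 Ω
Section 2: A = π(0.812/2 mm)² = π(4.0600e-04 m)² = 5.178e-07 m²
R₂ = (1.76×10^-8)(29.2)/(5.178e-07) = 0.9924 Ω
R = R₁ + R₂ = 1.209 Ω
V = IR = 5.26 × 1.209 = 6.36 V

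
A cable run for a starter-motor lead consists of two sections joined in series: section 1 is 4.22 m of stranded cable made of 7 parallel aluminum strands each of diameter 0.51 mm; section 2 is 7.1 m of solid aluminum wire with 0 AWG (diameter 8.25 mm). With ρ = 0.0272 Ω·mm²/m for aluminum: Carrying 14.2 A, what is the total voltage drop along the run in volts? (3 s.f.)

ρ = 0.0272 Ω·mm²/m = 2.72×10^-8 Ω·m
Section 1: A_strand = π(2.5500e-04)² = 2.043e-07 m²; R₁ = ρL/(N·A_s) = (2.72×10^-8)(4.22)/(7×2.043e-07) = 0.08027 Ω
Section 2: A = π(8.25/2 mm)² = π(4.1250e-03 m)² = 5.346e-05 m²
R₂ = (2.72×10^-8)(7.1)/(5.346e-05) = 0.003613 Ω
R = R₁ + R₂ = 0.08388 Ω
V = IR = 14.2 × 0.08388 = 1.19 V

1.19 V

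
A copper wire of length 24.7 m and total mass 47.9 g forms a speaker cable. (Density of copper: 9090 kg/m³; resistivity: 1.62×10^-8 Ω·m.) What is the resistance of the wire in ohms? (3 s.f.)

A = m/(density·L) = 0.0479/(9090×24.7) = 2.1334e-07 m²
R = ρL/A = (1.62×10^-8)(24.7)/(2.1334e-07) = 1.88 Ω

1.88 Ω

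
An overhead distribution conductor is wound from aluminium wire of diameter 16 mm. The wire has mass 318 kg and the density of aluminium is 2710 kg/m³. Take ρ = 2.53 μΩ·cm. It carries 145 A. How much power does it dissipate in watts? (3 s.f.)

1540 W

ρ = 2.53 μΩ·cm = 2.53×10^-8 Ω·m
A = π(d/2)² = π(8.0000e-03 m)² = 2.0106e-04 m²
L = m/(density·A) = 318/(2710×2.0106e-04) = 583.6 m
R = ρL/A = (2.53×10^-8)(583.6)/(2.0106e-04) = 0.07344 Ω
P = I²R = (145)² × 0.07344 = 1540 W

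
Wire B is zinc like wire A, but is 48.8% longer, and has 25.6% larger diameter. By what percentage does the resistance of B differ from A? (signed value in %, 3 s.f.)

-5.68%

R ∝ L/d², so R_B/R_A = (1 + 48.8/100) × (1 + 25.6/100)⁻²
= 1.488 × 0.6339 = 0.9432
(R_B − R_A)/R_A = 0.9432 − 1 = -5.68%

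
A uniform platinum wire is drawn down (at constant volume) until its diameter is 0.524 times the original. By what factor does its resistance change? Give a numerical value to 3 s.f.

Volume constant ⇒ L' = L/r² with r = 0.524. R' = ρL'/A' = ρ(L/r²)/(πr²d₀²/4) = R/r⁴.
Factor = 13.3

13.3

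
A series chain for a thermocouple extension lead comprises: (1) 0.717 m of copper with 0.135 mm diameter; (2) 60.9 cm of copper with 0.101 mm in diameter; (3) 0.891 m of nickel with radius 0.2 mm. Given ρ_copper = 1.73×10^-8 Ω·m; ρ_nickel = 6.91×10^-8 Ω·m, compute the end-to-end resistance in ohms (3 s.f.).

2.67 Ω

Seg 1: A = π(d/2)² = π(6.7500e-05 m)² = 1.431e-08 m²
R_1 = (1.73×10^-8)(0.717)/(1.431e-08) = 0.8666 Ω
Seg 2: A = π(d/2)² = π(5.0500e-05 m)² = 8.012e-09 m²
R_2 = (1.73×10^-8)(0.609)/(8.012e-09) = 1.315 Ω
Seg 3: A = πr² = π(2.0000e-04 m)² = 1.257e-07 m²
R_3 = (6.91×10^-8)(0.891)/(1.257e-07) = 0.4899 Ω
R_total = R_1 + R_2 + R_3 = 2.67 Ω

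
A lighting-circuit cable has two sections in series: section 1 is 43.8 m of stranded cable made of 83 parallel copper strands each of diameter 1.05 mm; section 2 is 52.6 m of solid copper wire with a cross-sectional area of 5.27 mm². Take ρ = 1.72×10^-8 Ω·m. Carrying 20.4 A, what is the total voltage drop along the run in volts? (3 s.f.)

Section 1: A_strand = π(5.2500e-04)² = 8.659e-07 m²; R₁ = ρL/(N·A_s) = (1.72×10^-8)(43.8)/(83×8.659e-07) = 0.01048 Ω
Section 2: A = 5.27 mm² = 5.270e-06 m²
R₂ = (1.72×10^-8)(52.6)/(5.270e-06) = 0.1717 Ω
R = R₁ + R₂ = 0.1822 Ω
V = IR = 20.4 × 0.1822 = 3.72 V

3.72 V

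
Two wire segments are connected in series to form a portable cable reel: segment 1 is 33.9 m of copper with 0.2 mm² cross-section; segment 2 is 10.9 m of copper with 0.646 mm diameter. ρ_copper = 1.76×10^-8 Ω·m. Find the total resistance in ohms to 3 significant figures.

3.57 Ω

Segment 1: A = 0.2 mm² = 2.000e-07 m²
R₁ = ρL/A = (1.76×10^-8)(33.9)/(2.000e-07) = 2.983 Ω
Segment 2: A = π(d/2)² = π(3.2300e-04 m)² = 3.278e-07 m²
R₂ = (1.76×10^-8)(10.9)/(3.278e-07) = 0.5853 Ω
R = R₁ + R₂ = 3.57 Ω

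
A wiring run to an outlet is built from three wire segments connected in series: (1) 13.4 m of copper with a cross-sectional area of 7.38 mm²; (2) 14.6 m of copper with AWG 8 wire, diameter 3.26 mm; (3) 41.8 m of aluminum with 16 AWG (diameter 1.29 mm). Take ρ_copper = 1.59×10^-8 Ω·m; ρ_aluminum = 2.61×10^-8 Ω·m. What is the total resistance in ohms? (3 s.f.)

Seg 1: A = 7.38 mm² = 7.380e-06 m²
R_1 = (1.59×10^-8)(13.4)/(7.380e-06) = 0.02887 Ω
Seg 2: A = π(3.26/2 mm)² = π(1.6300e-03 m)² = 8.347e-06 m²
R_2 = (1.59×10^-8)(14.6)/(8.347e-06) = 0.02781 Ω
Seg 3: A = π(1.29/2 mm)² = π(6.4500e-04 m)² = 1.307e-06 m²
R_3 = (2.61×10^-8)(41.8)/(1.307e-06) = 0.8347 Ω
R_total = R_1 + R_2 + R_3 = 0.891 Ω

0.891 Ω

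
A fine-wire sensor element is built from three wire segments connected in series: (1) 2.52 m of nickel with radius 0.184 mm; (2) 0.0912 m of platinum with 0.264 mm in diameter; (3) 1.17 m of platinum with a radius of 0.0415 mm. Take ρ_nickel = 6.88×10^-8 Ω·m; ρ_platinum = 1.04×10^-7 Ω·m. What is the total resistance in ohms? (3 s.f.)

Seg 1: A = πr² = π(1.8400e-04 m)² = 1.064e-07 m²
R_1 = (6.88×10^-8)(2.52)/(1.064e-07) = 1.63 Ω
Seg 2: A = π(d/2)² = π(1.3200e-04 m)² = 5.474e-08 m²
R_2 = (1.04×10^-7)(0.0912)/(5.474e-08) = 0.1733 Ω
Seg 3: A = πr² = π(4.1500e-05 m)² = 5.411e-09 m²
R_3 = (1.04×10^-7)(1.17)/(5.411e-09) = 22.49 Ω
R_total = R_1 + R_2 + R_3 = 24.3 Ω

24.3 Ω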